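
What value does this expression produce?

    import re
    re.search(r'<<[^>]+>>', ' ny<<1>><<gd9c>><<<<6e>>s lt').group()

`search` walks the string left to right and returns the first match it finds.
The match spans [3:8] → '<<1>>'.

'<<1>>'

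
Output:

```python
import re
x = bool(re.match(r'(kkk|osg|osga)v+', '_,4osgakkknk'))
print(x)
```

False

`re.match` won't scan ahead — the pattern has to work from the very first character.
Here the pattern fails at index 0, so the call returns None, and `bool(None)` is False.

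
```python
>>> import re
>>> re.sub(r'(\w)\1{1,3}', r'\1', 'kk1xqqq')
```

'k1xq'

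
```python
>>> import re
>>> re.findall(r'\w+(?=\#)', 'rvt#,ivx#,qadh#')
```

The lookaround is zero-width — it requires the adjacent text to match without consuming it, so the asserted text isn't part of the match.
No capturing groups, so `findall` returns the 3 full match strings.

['rvt', 'ivx', 'qadh']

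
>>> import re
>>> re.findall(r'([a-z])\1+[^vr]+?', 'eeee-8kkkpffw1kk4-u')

['e', 'k', 'f', 'k']

A backreference is literal: `\1` must see the identical characters the first group matched.
Because there's exactly one group, `findall` drops the full match and keeps group 1 from each hit.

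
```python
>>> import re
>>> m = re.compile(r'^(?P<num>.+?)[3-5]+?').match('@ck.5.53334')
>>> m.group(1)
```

The pattern matches anchored at the start of the string; then one or more of any character (lazy) (captured as 'num'); then one or more of a character in [3-5] (lazy).
Lazy quantifiers expand one character at a time until the remainder of the pattern can match.
`re.match` won't scan ahead — the pattern has to work from the very first character.
The match spans [0:5] → '@ck.5'.
Captured: group 1 = '@ck.'.

'@ck.'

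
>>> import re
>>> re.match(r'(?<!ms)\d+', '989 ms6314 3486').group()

'989'

The negative lookahead/lookbehind blocks any match where the forbidden context is present.
`match` is anchored at position 0; if the pattern doesn't fit there, it returns None.
The match spans [0:3] → '989'.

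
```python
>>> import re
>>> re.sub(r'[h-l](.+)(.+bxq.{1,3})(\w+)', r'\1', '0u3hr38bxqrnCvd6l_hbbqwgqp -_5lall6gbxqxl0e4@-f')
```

'0u3r38bxqrnCvd6l_hbbqwgqp -_5lall6@-f'

Pattern: a character in [h-l]; then one or more of any character (captured); then one or more of any character, then the literal 'bxq', then 1 to 3 of any character (captured); then one or more of a word character (captured).
Matches: at [3:44] → 'hr38bxqrnCvd6l_hbbqwgqp -_5lall6gbxqxl0e4'.
Each match is replaced using the text its own group 1 captured.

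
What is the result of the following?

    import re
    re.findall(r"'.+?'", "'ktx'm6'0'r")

["'ktx'", "'0'"]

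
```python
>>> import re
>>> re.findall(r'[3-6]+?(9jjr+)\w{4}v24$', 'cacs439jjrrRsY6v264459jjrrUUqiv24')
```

This matches one or more of a character in [3-6] (lazy); then the literal '9jj', then one or more of the literal 'r' (captured); then exactly 4 of a word character, then the literal 'v24'; then anchored at the end.
`findall` collects group 1 from the one match (1 total).

['9jjrr']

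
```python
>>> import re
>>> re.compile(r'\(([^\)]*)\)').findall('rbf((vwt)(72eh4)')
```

['(vwt', '72eh4']

One capturing group, so `findall` returns just the captured substring from each match — 2 in all.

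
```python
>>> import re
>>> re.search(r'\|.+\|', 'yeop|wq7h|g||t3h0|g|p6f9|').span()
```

(4, 25)

The match spans [4:25] → '|wq7h|g||t3h0|g|p6f9|'.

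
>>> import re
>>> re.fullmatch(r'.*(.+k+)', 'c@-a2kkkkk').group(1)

'kk'

The match spans [0:10] → 'c@-a2kkkkk'.
Captured: group 1 = 'kk'.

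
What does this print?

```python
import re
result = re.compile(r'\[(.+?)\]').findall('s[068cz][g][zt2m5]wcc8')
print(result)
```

Scanning left to right: at [1:8] match '[068cz]', group 1 = '068cz'; at [8:11] match '[g]', group 1 = 'g'; at [11:18] match '[zt2m5]', group 1 = 'zt2m5'.
With a single group, `findall` returns only what that group captured — 3 items.

['068cz', 'g', 'zt2m5']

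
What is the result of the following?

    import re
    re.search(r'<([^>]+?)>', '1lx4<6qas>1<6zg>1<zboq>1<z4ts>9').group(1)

'6qas'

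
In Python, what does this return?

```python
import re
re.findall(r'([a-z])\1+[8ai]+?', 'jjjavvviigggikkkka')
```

['j', 'v', 'g', 'k']

After group 1 captures some text, `\1` only succeeds where that same text appears again.
`findall` collects group 1 from each match (4 total).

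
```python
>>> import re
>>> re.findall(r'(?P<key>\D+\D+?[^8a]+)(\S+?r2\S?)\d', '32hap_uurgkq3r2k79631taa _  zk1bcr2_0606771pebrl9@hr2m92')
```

This matches one or more of a non-digit, then one or more of a non-digit (lazy), then one or more of any character except [8a] (captured as 'key'); then one or more of a non-whitespace character (lazy), then the literal 'r2', then optionally a non-whitespace character (captured); then a digit.
2 groups means each result is a tuple of 2 captured strings — 2 here.

[('hap_uurgkq', '3r2k'), ('taa _  zk1bcr2_0606771pebrl9@', 'hr2m')]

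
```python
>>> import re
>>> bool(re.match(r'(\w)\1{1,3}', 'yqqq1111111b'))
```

`re.match` only tries the pattern at the start of the string.
Here the pattern fails at index 0, so the call returns None, and `bool(None)` is False.

False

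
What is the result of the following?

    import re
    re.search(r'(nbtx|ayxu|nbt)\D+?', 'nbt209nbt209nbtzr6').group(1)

'nbt'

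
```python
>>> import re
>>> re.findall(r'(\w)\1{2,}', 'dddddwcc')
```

['d']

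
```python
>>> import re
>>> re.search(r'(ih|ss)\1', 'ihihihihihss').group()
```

'ihih'

`\1` has to match the exact text group 1 already captured.
The match spans [0:4] → 'ihih'.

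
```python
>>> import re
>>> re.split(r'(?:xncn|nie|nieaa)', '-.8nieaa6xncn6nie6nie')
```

`|` is ordered: at each position the engine commits to the first alternative that works.
Matches to split on: at [3:6] → 'nie'; at [9:13] → 'xncn'; at [14:17] → 'nie'; at [18:21] → 'nie'.
Each match becomes a cut point; 5 segments remain.

['-.8', 'aa6', '6', '6', '']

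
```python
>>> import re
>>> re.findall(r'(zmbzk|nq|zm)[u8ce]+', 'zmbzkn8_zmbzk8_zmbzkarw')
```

['zmbzk']

With a single group, `findall` returns only what that group captured — 1 item.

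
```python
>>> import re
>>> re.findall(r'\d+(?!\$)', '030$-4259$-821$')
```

The negative lookaround is zero-width — it rules out positions where the adjacent text would match, without consuming anything.
With no groups in the pattern, `findall` gives back each whole match — 3 here.

['03', '425', '82']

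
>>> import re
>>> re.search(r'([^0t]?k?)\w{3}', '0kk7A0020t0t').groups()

The match spans [0:3] → '0kk'.
Captured: group 1 = ''.

('',)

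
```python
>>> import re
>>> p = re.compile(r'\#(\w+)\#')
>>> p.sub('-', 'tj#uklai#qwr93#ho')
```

Matches: at [2:9] → '#uklai#'.
Each match is replaced by '-'.

'tj-qwr93#ho'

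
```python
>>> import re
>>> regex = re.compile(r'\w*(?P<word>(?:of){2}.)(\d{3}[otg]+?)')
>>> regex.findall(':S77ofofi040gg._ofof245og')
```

[('ofofi', '040g')]

Multiple groups make `findall` return tuples — one 2-tuple for the one match.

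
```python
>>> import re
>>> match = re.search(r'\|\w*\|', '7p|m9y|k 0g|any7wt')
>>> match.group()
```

`re.search` scans for the first position where the pattern succeeds.
The match spans [2:7] → '|m9y|'.

'|m9y|'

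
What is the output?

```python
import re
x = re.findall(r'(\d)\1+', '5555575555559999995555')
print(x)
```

A backreference is literal: `\1` must see the identical characters the first group matched.
Matches: at [0:5] match '55555', group 1 = '5'; at [6:12] match '555555', group 1 = '5'; at [12:18] match '999999', group 1 = '9'; at [18:22] match '5555', group 1 = '5'.
One capturing group, so `findall` returns just the captured substring from each match — 4 in all.

['5', '5', '9', '5']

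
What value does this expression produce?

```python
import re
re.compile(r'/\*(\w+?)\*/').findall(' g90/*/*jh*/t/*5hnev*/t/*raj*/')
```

['jh', '5hnev', 'raj']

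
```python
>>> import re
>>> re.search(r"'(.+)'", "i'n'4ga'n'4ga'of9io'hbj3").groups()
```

Unlike `match`, `search` isn't anchored — it looks for the pattern anywhere in the string.
The match spans [1:20] → "'n'4ga'n'4ga'of9io'".
Captured: group 1 = "n'4ga'n'4ga'of9io".

("n'4ga'n'4ga'of9io",)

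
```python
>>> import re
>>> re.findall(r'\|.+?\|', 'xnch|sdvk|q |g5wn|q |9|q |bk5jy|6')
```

Since nothing is captured, `findall` lists the 4 matched substrings directly.

['|sdvk|', '|g5wn|', '|9|', '|bk5jy|']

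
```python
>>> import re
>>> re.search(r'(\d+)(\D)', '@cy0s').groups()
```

('0', 's')

This matches one or more of a digit (captured); then a non-digit (captured).
`search` walks the string left to right and returns the first match it finds.
The match spans [3:5] → '0s'.
Captured: group 1 = '0', group 2 = 's'.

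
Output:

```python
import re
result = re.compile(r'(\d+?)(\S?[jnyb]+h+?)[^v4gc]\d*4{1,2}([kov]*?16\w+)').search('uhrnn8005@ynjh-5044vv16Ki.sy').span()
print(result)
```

(5, 25)

The match spans [5:25] → '8005@ynjh-5044vv16Ki'.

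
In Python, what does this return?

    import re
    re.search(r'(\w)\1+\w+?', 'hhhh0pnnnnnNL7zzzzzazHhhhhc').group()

'hhhh0'

A backreference is literal: `\1` must see the identical characters the first group matched.
Unlike `match`, `search` isn't anchored — it looks for the pattern anywhere in the string.
The match spans [0:5] → 'hhhh0'.
Captured: group 1 = 'h'.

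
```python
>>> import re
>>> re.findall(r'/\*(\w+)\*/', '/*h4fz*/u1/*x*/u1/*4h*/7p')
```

One capturing group, so `findall` returns just the captured substring from each match — 3 in all.

['h4fz', 'x', '4h']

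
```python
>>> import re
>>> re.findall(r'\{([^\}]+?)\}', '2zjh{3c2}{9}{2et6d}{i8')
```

With a single group, `findall` returns only what that group captured — 3 items.

['3c2', '9', '2et6d']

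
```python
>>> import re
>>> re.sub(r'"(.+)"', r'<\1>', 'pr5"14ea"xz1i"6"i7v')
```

'pr5<14ea"xz1i"6>i7v'

Matches: at [3:16] → '"14ea"xz1i"6"'.
Each match is replaced using the text its own group 1 captured.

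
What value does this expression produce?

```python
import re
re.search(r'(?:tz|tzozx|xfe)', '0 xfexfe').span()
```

(2, 5)

`re.search` tries every starting position until one works.
The match spans [2:5] → 'xfe'.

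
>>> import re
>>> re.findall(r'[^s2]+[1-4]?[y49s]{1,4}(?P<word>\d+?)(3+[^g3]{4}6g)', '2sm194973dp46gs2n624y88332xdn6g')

Pattern: one or more of any character except [s2], then optionally a character in [1-4], then 1 to 4 of one of [y49s]; then one or more of a digit (lazy) (captured as 'word'); then one or more of a literal '3', then exactly 4 of any character except [g3], then the literal '6g' (captured).
The `?` after the quantifier makes it lazy — it takes as little as possible before letting the rest of the pattern try.
Walking the string: at [16:31] match 'n624y88332xdn6g', groups = ('88', '332xdn6g').
With 2 capturing groups, `findall` returns a 2-tuple per match.

[('88', '332xdn6g')]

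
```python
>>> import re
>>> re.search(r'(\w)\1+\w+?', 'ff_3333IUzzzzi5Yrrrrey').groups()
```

('f',)

`\1` is not a pattern — it's the concrete string captured by group 1, re-applied verbatim.
`search` walks the string left to right and returns the first match it finds.
The match spans [0:3] → 'ff_'.
Captured: group 1 = 'f'.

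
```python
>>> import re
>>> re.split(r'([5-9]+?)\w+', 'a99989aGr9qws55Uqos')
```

This matches one or more of a character in [5-9] (lazy) (captured); then one or more of a word character.
Because the quantifier is non-greedy, it stops expanding at the earliest point where the rest of the pattern can succeed.
Matches to split on: at [1:19] → '99989aGr9qws55Uqos'.
With a capturing group present, the delimiter's captured portion is kept in the result list.

['a', '9', '']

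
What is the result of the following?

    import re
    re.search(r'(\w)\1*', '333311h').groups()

('3',)

A backreference is literal: `\1` must see the identical characters the first group matched.
`re.search` scans for the first position where the pattern succeeds.
The match spans [0:4] → '3333'.
Captured: group 1 = '3'.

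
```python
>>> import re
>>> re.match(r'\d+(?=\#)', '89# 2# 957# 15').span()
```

`match` is anchored at position 0; if the pattern doesn't fit there, it returns None.
The match spans [0:2] → '89'.

(0, 2)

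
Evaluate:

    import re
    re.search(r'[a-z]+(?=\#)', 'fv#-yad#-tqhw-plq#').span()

(0, 2)

Lookahead/lookbehind check context without consuming it, so the matched span excludes the asserted characters.
Unlike `match`, `search` isn't anchored — it looks for the pattern anywhere in the string.
The match spans [0:2] → 'fv'.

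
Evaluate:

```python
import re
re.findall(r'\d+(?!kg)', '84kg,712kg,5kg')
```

['8', '71']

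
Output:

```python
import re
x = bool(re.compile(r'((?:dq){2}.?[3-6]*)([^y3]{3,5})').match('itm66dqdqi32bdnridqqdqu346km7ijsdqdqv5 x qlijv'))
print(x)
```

`match` is anchored at position 0; if the pattern doesn't fit there, it returns None.
Here the pattern fails at index 0, so the call returns None, and `bool(None)` is False.

False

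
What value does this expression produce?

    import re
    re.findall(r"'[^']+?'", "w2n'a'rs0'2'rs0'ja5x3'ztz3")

["'a'", "'2'", "'ja5x3'"]

`findall` yields the raw match text (3 of them) because the pattern has no groups.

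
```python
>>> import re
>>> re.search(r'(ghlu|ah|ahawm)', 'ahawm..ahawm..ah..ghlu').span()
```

(0, 2)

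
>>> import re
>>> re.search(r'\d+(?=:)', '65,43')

None

Lookahead/lookbehind check context without consuming it, so the matched span excludes the asserted characters.
Here nothing in the string fits, so the call returns None.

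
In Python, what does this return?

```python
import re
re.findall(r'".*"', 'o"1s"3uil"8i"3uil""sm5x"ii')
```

Scanning left to right: at [1:24] → '"1s"3uil"8i"3uil""sm5x"'.
Since nothing is captured, `findall` lists the 1 matched substring directly.

['"1s"3uil"8i"3uil""sm5x"']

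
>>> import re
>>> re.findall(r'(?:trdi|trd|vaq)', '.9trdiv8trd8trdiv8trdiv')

Alternation isn't longest-match — the leftmost alternative that fits at this position is chosen.
No capturing groups, so `findall` returns the 4 full match strings.

['trdi', 'trd', 'trdi', 'trdi']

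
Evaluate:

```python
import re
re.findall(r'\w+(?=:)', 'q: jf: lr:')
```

The positive lookaround only admits positions where the adjacent text matches; those characters stay outside the span.
Scanning left to right: at [0:1] → 'q'; at [3:5] → 'jf'; at [7:9] → 'lr'.
`findall` yields the raw match text (3 of them) because the pattern has no groups.

['q', 'jf', 'lr']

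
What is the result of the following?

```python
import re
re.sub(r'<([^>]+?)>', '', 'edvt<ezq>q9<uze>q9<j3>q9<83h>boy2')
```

`sub` substitutes '' at each match site.

'edvtq9q9q9boy2'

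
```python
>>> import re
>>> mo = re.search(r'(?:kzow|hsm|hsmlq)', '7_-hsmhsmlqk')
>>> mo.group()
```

`re.search` scans for the first position where the pattern succeeds.
The match spans [3:6] → 'hsm'.

'hsm'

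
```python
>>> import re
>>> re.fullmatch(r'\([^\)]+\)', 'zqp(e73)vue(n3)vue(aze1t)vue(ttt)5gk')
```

`fullmatch` succeeds only if the pattern covers the string from start to end.
Here the string isn't matched end-to-end, so the call returns None.

None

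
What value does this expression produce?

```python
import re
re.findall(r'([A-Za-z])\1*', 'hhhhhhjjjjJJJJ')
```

['h', 'j', 'J']

`\1` is not a pattern — it's the concrete string captured by group 1, re-applied verbatim.
Walking the string: at [0:6] match 'hhhhhh', group 1 = 'h'; at [6:10] match 'jjjj', group 1 = 'j'; at [10:14] match 'JJJJ', group 1 = 'J'.
One capturing group, so `findall` returns just the captured substring from each match — 3 in all.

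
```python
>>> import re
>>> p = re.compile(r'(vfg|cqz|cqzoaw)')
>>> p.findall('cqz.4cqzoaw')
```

['cqz', 'cqz']

The regex engine tests alternatives in the order written; an earlier branch that matches wins even if a later one would match more.
Because there's exactly one group, `findall` drops the full match and keeps group 1 from each hit.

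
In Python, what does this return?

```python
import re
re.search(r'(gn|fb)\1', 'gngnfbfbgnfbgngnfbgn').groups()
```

A backreference is literal: `\1` must see the identical characters the first group matched.
`search` walks the string left to right and returns the first match it finds.
The match spans [0:4] → 'gngn'.
Captured: group 1 = 'gn'.

('gn',)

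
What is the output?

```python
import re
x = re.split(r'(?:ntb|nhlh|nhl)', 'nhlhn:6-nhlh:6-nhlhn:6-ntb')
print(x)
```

['', 'n:6-', ':6-', 'n:6-', '']

Alternation isn't longest-match — the leftmost alternative that fits at this position is chosen.
Each match becomes a cut point; 5 segments remain.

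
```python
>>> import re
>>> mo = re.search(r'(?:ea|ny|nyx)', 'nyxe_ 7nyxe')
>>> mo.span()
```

The regex engine tests alternatives in the order written; an earlier branch that matches wins even if a later one would match more.
Unlike `match`, `search` isn't anchored — it looks for the pattern anywhere in the string.
The match spans [0:2] → 'ny'.

(0, 2)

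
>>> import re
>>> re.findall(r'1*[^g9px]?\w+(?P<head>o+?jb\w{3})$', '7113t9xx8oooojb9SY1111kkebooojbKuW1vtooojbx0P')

['ojbx0P']

This matches zero or more of the literal '1', then optionally any character except [g9px], then one or more of a word character; then one or more of the literal 'o' (lazy), then the literal 'jb', then exactly 3 of a word character (captured as 'head'); then anchored at the end.
Walking the string: at [0:45] match '7113t9xx8oooojb9SY1111kkebooojbKuW1vtooojbx0P', group 1 = 'ojbx0P'.
`findall` collects group 1 from the one match (1 total).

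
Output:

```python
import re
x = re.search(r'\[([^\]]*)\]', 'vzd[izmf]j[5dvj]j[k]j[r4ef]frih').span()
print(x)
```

(3, 9)

`search` walks the string left to right and returns the first match it finds.
The match spans [3:9] → '[izmf]'.
Captured: group 1 = 'izmf'.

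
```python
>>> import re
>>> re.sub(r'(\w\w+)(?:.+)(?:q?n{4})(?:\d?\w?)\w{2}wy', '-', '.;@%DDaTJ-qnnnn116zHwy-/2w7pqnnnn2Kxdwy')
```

This matches a word character, then one or more of a word character (captured); then one or more of any character (non-capturing group); then optionally the literal 'q', then exactly 4 of a literal 'n' (non-capturing group); then optionally a digit, then optionally a word character (non-capturing group); then exactly 2 of a word character, then the literal 'wy'.
Matches: at [4:39] → 'DDaTJ-qnnnn116zHwy-/2w7pqnnnn2Kxdwy'.
Each match is replaced by '-'.

'.;@%-'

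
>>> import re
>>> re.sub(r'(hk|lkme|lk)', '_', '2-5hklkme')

`|` is ordered: at each position the engine commits to the first alternative that works.
Matches: at [3:5] → 'hk'; at [5:9] → 'lkme'.
`sub` substitutes '_' at each match site.

'2-5__'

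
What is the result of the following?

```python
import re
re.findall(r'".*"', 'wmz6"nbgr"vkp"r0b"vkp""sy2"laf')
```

['"nbgr"vkp"r0b"vkp""sy2"']

Since nothing is captured, `findall` lists the 1 matched substring directly.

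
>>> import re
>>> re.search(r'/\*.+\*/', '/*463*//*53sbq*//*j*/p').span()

`search` walks the string left to right and returns the first match it finds.
The match spans [0:21] → '/*463*//*53sbq*//*j*/'.

(0, 21)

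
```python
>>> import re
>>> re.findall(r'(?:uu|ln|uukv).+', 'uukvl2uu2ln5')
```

Scanning left to right: at [0:12] → 'uukvl2uu2ln5'.
Since nothing is captured, `findall` lists the 1 matched substring directly.

['uukvl2uu2ln5']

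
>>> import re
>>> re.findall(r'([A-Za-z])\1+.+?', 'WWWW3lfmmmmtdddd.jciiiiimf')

['W', 'm', 'd', 'i']

The backreference `\1` re-matches whatever the first group consumed, character for character.
`findall` collects group 1 from each match (4 total).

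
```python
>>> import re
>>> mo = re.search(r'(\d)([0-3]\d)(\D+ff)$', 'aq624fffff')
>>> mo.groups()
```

('6', '24', 'fffff')

The match spans [2:10] → '624fffff'.
Captured: group 1 = '6', group 2 = '24', group 3 = 'fffff'.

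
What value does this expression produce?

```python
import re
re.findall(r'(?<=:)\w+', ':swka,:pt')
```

Lookahead/lookbehind check context without consuming it, so the matched span excludes the asserted characters.
Walking the string: at [1:5] → 'swka'; at [7:9] → 'pt'.
No capturing groups, so `findall` returns the 2 full match strings.

['swka', 'pt']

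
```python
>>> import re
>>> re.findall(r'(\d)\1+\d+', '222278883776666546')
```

`\1` has to match the exact text group 1 already captured.
Walking the string: at [0:18] match '222278883776666546', group 1 = '2'.
`findall` collects group 1 from the one match (1 total).

['2']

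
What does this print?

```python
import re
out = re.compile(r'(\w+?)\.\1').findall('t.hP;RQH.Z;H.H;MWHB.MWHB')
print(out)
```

`\1` is not a pattern — it's the concrete string captured by group 1, re-applied verbatim.
Walking the string: at [11:14] match 'H.H', group 1 = 'H'; at [15:24] match 'MWHB.MWHB', group 1 = 'MWHB'.
One capturing group, so `findall` returns just the captured substring from each match — 2 in all.

['H', 'MWHB']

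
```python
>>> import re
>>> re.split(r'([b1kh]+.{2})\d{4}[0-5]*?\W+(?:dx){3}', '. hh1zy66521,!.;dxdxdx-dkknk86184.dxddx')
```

['. ', 'hh1zy', '-dkknk86184.dxddx']

Pattern: one or more of one of [b1kh], then exactly 2 of any character (captured); then exactly 4 of a digit, then zero or more of a character in [0-5] (lazy); then one or more of a non-word character, then the literal 'dx' repeated 3 times.
Matches to split on: at [2:22] → 'hh1zy66521,!.;dxdxdx'.
With a capturing group present, the delimiter's captured portion is kept in the result list.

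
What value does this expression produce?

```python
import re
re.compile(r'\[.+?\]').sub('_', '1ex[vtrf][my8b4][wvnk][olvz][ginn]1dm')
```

A `+?`/`*?`/`{m,n}?` starts at its minimum and grows only as far as needed for what follows to match.
Matches: at [3:9] → '[vtrf]'; at [9:16] → '[my8b4]'; at [16:22] → '[wvnk]'; at [22:28] → '[olvz]'; at [28:34] → '[ginn]'.
`sub` substitutes '_' at each match site.

'1ex_____1dm'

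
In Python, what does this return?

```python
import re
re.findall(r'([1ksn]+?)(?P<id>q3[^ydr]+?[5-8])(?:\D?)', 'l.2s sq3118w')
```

2 groups means the one result is a tuple of 2 captured strings — 1 here.

[('s', 'q3118')]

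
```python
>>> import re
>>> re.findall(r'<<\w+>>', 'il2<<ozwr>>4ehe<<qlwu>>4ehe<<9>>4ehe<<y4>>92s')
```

Walking the string: at [3:11] → '<<ozwr>>'; at [15:23] → '<<qlwu>>'; at [27:32] → '<<9>>'; at [36:42] → '<<y4>>'.
`findall` yields the raw match text (4 of them) because the pattern has no groups.

['<<ozwr>>', '<<qlwu>>', '<<9>>', '<<y4>>']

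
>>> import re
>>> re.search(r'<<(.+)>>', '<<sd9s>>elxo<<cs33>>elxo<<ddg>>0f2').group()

`re.search` tries every starting position until one works.
The match spans [0:31] → '<<sd9s>>elxo<<cs33>>elxo<<ddg>>'.
Captured: group 1 = 'sd9s>>elxo<<cs33>>elxo<<ddg'.

'<<sd9s>>elxo<<cs33>>elxo<<ddg>>'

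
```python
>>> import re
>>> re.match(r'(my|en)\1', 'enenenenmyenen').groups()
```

('en',)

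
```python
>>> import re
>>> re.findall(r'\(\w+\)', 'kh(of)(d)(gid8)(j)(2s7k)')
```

['(of)', '(d)', '(gid8)', '(j)', '(2s7k)']

Walking the string: at [2:6] → '(of)'; at [6:9] → '(d)'; at [9:15] → '(gid8)'; at [15:18] → '(j)'; at [18:24] → '(2s7k)'.
`findall` yields the raw match text (5 of them) because the pattern has no groups.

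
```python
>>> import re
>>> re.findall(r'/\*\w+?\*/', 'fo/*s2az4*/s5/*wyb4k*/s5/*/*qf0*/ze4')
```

Walking the string: at [2:11] → '/*s2az4*/'; at [13:22] → '/*wyb4k*/'; at [26:33] → '/*qf0*/'.
`findall` yields the raw match text (3 of them) because the pattern has no groups.

['/*s2az4*/', '/*wyb4k*/', '/*qf0*/']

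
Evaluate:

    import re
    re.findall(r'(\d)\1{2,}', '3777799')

['7']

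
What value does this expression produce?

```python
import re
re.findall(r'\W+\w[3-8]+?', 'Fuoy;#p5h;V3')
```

Pattern: one or more of a non-word character; then a word character, then one or more of a character in [3-8] (lazy).
No capturing groups, so `findall` returns the 2 full match strings.

[';#p5', ';V3']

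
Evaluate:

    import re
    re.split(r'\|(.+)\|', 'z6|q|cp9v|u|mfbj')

Matches to split on: at [2:12] → '|q|cp9v|u|'.
Because the pattern has a capturing group, `split` also inserts each captured text between the pieces.

['z6', 'q|cp9v|u', 'mfbj']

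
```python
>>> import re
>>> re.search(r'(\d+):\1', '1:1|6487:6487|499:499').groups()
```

('1',)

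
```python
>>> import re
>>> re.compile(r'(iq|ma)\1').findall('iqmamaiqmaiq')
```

['ma']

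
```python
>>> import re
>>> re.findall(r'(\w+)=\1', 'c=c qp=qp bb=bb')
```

`\1` has to match the exact text group 1 already captured.
Matches: at [0:3] match 'c=c', group 1 = 'c'; at [4:9] match 'qp=qp', group 1 = 'qp'; at [10:15] match 'bb=bb', group 1 = 'bb'.
`findall` collects group 1 from each match (3 total).

['c', 'qp', 'bb']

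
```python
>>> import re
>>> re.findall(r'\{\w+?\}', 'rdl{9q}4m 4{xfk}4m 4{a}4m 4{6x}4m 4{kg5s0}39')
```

['{9q}', '{xfk}', '{a}', '{6x}', '{kg5s0}']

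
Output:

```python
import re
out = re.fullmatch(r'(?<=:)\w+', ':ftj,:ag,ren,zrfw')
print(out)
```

None

Because the assertion is zero-width, the text it checks is not consumed and won't appear in the result.
`fullmatch` succeeds only if the pattern covers the string from start to end.
Here the pattern can't cover the whole string, so the call returns None.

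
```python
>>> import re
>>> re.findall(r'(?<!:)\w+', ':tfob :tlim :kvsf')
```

['fob', 'lim', 'vsf']

`(?!…)`/`(?<!…)` only lets a position through if the neighbouring text does NOT match; no characters are consumed.
Matches: at [2:5] → 'fob'; at [8:11] → 'lim'; at [14:17] → 'vsf'.
Since nothing is captured, `findall` lists the 3 matched substrings directly.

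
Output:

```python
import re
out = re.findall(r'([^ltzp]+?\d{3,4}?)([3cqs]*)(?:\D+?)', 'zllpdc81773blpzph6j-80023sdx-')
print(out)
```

[('dc8177', '3'), ('h6j-8002', '3s')]

This matches one or more of any character except [ltzp] (lazy), then 3 to 4 of a digit (lazy) (captured); then zero or more of one of [3cqs] (captured); then one or more of a non-digit (lazy) (non-capturing group).
A `+?`/`*?`/`{m,n}?` starts at its minimum and grows only as far as needed for what follows to match.
Walking the string: at [4:12] match 'dc81773b', groups = ('dc8177', '3'); at [16:27] match 'h6j-80023sd', groups = ('h6j-8002', '3s').
With 2 capturing groups, `findall` returns a 2-tuple per match.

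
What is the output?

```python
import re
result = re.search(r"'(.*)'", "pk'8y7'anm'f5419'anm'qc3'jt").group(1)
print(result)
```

8y7'anm'f5419'anm'qc3

`re.search` tries every starting position until one works.
The match spans [2:25] → "'8y7'anm'f5419'anm'qc3'".
Captured: group 1 = "8y7'anm'f5419'anm'qc3".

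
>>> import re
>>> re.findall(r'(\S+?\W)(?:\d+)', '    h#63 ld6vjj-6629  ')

['h#', 'ld6vjj-']

Pattern: one or more of a non-whitespace character (lazy), then a non-word character (captured); then one or more of a digit (non-capturing group).
Walking the string: at [4:8] match 'h#63', group 1 = 'h#'; at [9:20] match 'ld6vjj-6629', group 1 = 'ld6vjj-'.
Because there's exactly one group, `findall` drops the full match and keeps group 1 from each hit.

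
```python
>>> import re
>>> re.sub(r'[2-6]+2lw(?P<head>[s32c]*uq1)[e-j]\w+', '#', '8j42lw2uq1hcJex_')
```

'8j#'

The pattern matches one or more of a character in [2-6], then the literal '2lw'; then zero or more of one of [s32c], then the literal 'uq1' (captured as 'head'); then a character in [e-j], then one or more of a word character.
Matches: at [2:16] → '42lw2uq1hcJex_'.
Each match is replaced by '#'.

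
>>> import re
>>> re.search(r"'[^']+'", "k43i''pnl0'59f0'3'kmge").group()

`re.search` scans for the first position where the pattern succeeds.
The match spans [5:11] → "'pnl0'".

"'pnl0'"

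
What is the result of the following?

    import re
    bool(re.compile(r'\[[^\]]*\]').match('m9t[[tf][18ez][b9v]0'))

False

`re.match` only tries the pattern at the start of the string.
Here position 0 doesn't satisfy it, so the call returns None, and `bool(None)` is False.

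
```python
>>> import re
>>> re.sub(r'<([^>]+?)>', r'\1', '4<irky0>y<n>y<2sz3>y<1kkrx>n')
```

'4irky0yny2sz3y1kkrxn'

`\1` in the replacement pulls in group 1's text for each match.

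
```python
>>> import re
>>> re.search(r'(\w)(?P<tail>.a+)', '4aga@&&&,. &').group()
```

Pattern: a word character (captured); then any character, then one or more of a literal 'a' (captured as 'tail').
`re.search` tries every starting position until one works.
The match spans [1:4] → 'aga'.
Captured: group 1 = 'a', group 2 = 'ga'.

'aga'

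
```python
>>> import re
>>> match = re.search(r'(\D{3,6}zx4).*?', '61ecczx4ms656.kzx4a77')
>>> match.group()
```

'ecczx4'

The match spans [2:8] → 'ecczx4'.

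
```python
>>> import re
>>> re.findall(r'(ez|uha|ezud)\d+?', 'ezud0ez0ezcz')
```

Scanning left to right: at [0:5] match 'ezud0', group 1 = 'ezud'; at [5:8] match 'ez0', group 1 = 'ez'.
One capturing group, so `findall` returns just the captured substring from each match — 2 in all.

['ezud', 'ez']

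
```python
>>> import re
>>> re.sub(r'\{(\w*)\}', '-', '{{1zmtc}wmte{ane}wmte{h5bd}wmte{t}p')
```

Every occurrence is swapped for '-'.

'{-wmte-wmte-wmte-p'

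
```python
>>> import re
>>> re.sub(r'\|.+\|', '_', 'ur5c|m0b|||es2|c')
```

'ur5c_c'

`sub` substitutes '_' at each match site.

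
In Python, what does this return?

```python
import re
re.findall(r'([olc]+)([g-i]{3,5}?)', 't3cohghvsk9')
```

[('co', 'hgh')]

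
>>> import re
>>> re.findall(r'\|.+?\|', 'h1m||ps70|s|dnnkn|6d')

With the lazy modifier that quantifier settles for the fewest repetitions that let the rest of the pattern succeed (the atoms after it are unaffected and can still be greedy).
Matches: at [3:10] → '||ps70|'; at [11:18] → '|dnnkn|'.
Since nothing is captured, `findall` lists the 2 matched substrings directly.

['||ps70|', '|dnnkn|']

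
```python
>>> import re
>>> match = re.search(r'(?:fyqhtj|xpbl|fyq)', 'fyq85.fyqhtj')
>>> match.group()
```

`re.search` tries every starting position until one works.
The match spans [0:3] → 'fyq'.

'fyq'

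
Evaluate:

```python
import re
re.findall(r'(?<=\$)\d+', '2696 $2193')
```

['2193']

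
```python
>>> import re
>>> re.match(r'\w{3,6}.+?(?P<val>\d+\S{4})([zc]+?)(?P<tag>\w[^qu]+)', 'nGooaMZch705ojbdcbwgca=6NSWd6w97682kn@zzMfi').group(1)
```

The pattern matches 3 to 6 of a word character, then one or more of any character (lazy); then one or more of a digit, then exactly 4 of a non-whitespace character (captured as 'val'); then one or more of one of [zc] (lazy) (captured); then a word character, then one or more of any character except [qu] (captured as 'tag').
Lazy quantifiers expand one character at a time until the remainder of the pattern can match.
`re.match` won't scan ahead — the pattern has to work from the very first character.
The match spans [0:43] → 'nGooaMZch705ojbdcbwgca=6NSWd6w97682kn@zzMfi'.
Captured: group 1 = '705ojbd', group 2 = 'c', group 3 = 'bwgca=6NSWd6w97682kn@zzMfi'.

'705ojbd'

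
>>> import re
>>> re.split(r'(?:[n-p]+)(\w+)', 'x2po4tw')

['x2', '4tw', '']

The pattern matches one or more of a character in [n-p] (non-capturing group); then one or more of a word character (captured).
Matches to split on: at [2:7] → 'po4tw'.
With a capturing group present, the delimiter's captured portion is kept in the result list.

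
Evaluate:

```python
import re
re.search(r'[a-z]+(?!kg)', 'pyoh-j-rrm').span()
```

(0, 4)

`(?!…)`/`(?<!…)` only lets a position through if the neighbouring text does NOT match; no characters are consumed.
The match spans [0:4] → 'pyoh'.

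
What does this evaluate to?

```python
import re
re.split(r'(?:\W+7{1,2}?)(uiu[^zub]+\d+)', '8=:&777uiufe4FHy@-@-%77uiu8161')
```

['8=:&777uiufe4FHy', 'uiu8161', '']

This matches one or more of a non-word character, then 1 to 2 of a literal '7' (lazy) (non-capturing group); then the literal 'uiu', then one or more of any character except [zub], then one or more of a digit (captured).
Matches to split on: at [16:30] → '@-@-%77uiu8161'.
The group in the pattern means `split` returns the separators' captures alongside the pieces.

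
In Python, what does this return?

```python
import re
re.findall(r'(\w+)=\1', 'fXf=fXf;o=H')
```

After group 1 captures some text, `\1` only succeeds where that same text appears again.
With a single group, `findall` returns only what that group captured — 1 item.

['fXf']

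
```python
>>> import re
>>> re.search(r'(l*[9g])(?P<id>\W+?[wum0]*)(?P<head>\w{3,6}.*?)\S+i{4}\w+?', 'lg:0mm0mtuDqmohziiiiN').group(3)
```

This matches zero or more of a literal 'l', then one of [9g] (captured); then one or more of a non-word character (lazy), then zero or more of one of [wum0] (captured as 'id'); then 3 to 6 of a word character, then zero or more of any character (lazy) (captured as 'head'); then one or more of a non-whitespace character, then exactly 4 of a literal 'i', then one or more of a word character (lazy).
A non-greedy quantifier consumes as few characters as it can — just enough that the remainder of the pattern still matches from where it stops; whatever follows it matches normally.
`re.search` scans for the first position where the pattern succeeds.
The match spans [0:21] → 'lg:0mm0mtuDqmohziiiiN'.
Captured: group 1 = 'lg', group 2 = ':0mm0m', group 3 = 'tuDqmo'.

'tuDqmo'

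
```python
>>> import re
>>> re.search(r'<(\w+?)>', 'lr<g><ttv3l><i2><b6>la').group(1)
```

Unlike `match`, `search` isn't anchored — it looks for the pattern anywhere in the string.
The match spans [2:5] → '<g>'.
Captured: group 1 = 'g'.

'g'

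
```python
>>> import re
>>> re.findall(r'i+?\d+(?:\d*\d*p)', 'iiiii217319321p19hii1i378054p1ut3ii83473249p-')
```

['iiiii217319321p', 'i378054p', 'ii83473249p']

This matches one or more of the literal 'i' (lazy), then one or more of a digit; then zero or more of a digit, then zero or more of a digit, then the literal 'p' (non-capturing group).
Scanning left to right: at [0:15] → 'iiiii217319321p'; at [21:29] → 'i378054p'; at [33:44] → 'ii83473249p'.
`findall` yields the raw match text (3 of them) because the pattern has no groups.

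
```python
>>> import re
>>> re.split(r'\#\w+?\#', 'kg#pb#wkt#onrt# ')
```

Matches to split on: at [2:6] → '#pb#'; at [9:15] → '#onrt#'.
`split` removes every match and returns the 3 fragments in between.

['kg', 'wkt', ' ']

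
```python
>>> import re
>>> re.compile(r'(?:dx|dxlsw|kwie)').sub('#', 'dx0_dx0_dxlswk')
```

'#0_#0_#lswk'

Alternation tries branches left to right and keeps the first one that lets the overall match succeed at that position.
Matches: at [0:2] → 'dx'; at [4:6] → 'dx'; at [8:10] → 'dx'.
Each match is replaced by '#'.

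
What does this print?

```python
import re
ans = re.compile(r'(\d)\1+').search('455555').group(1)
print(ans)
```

5

After group 1 captures some text, `\1` only succeeds where that same text appears again.
`re.search` scans for the first position where the pattern succeeds.
The match spans [1:6] → '55555'.
Captured: group 1 = '5'.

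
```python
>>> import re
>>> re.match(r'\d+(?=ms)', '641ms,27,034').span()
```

The positive lookaround only admits positions where the adjacent text matches; those characters stay outside the span.
With `match`, the pattern is implicitly anchored at the beginning.
The match spans [0:3] → '641'.

(0, 3)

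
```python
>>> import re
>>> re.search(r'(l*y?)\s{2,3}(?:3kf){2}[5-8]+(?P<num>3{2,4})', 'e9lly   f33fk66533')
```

None

Here the pattern never matches, so the call returns None.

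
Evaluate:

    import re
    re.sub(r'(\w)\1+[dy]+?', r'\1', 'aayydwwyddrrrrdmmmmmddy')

The backreference `\1` re-matches whatever the first group consumed, character for character.
Each match is replaced using the text its own group 1 captured.

'aydwddrmdy'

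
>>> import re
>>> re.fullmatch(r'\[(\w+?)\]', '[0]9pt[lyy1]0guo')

`re.fullmatch` requires the pattern to consume the entire string.
Here the string isn't matched end-to-end, so the call returns None.

None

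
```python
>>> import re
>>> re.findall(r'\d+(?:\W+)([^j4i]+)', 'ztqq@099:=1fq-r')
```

This matches one or more of a digit; then one or more of a non-word character (non-capturing group); then one or more of any character except [j4i] (captured).
Walking the string: at [5:15] match '099:=1fq-r', group 1 = '1fq-r'.
`findall` collects group 1 from the one match (1 total).

['1fq-r']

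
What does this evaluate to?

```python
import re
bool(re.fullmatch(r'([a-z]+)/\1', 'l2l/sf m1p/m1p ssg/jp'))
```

False

`re.fullmatch` requires the pattern to consume the entire string.
Here the pattern can't cover the whole string, so the call returns None, and `bool(None)` is False.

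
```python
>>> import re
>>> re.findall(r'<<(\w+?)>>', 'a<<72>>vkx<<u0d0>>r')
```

With a single group, `findall` returns only what that group captured — 2 items.

['72', 'u0d0']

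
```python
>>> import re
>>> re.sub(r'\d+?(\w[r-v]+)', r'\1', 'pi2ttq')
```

'pittq'

The pattern matches one or more of a digit (lazy); then a word character, then one or more of a character in [r-v] (captured).
Matches: at [2:5] → '2tt'.
`\1` in the replacement pulls in group 1's text for each match.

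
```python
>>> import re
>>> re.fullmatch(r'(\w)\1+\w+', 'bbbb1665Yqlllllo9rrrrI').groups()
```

A backreference is literal: `\1` must see the identical characters the first group matched.
`re.fullmatch` requires the pattern to consume the entire string.
The match spans [0:22] → 'bbbb1665Yqlllllo9rrrrI'.
Captured: group 1 = 'b'.

('b',)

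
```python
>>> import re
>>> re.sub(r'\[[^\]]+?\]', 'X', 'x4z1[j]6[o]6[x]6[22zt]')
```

'x4z1X6X6X6X'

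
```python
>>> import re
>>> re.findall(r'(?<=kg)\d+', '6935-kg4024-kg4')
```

['4024', '4']

The `(?=…)`/`(?<=…)` assertion just peeks at neighbouring text; it doesn't advance the match position.
Since nothing is captured, `findall` lists the 2 matched substrings directly.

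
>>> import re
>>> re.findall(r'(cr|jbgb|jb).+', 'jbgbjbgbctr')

['jbgb']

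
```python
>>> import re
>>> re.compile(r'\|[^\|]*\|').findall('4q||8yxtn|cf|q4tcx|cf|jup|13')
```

['||', '|cf|', '|cf|']

Scanning left to right: at [2:4] → '||'; at [9:13] → '|cf|'; at [18:22] → '|cf|'.
With no groups in the pattern, `findall` gives back each whole match — 3 here.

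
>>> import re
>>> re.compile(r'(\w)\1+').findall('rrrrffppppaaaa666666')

['r', 'f', 'p', 'a', '6']

The backreference `\1` re-matches whatever the first group consumed, character for character.
Walking the string: at [0:4] match 'rrrr', group 1 = 'r'; at [4:6] match 'ff', group 1 = 'f'; at [6:10] match 'pppp', group 1 = 'p'; at [10:14] match 'aaaa', group 1 = 'a'; at [14:20] match '666666', group 1 = '6'.
`findall` collects group 1 from each match (5 total).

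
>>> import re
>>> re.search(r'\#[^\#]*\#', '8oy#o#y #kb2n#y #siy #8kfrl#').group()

`search` walks the string left to right and returns the first match it finds.
The match spans [3:6] → '#o#'.

'#o#'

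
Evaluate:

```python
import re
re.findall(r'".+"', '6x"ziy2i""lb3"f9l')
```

['"ziy2i""lb3"']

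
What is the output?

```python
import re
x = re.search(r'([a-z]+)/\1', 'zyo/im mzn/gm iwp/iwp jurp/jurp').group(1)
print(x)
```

iwp

The match spans [14:21] → 'iwp/iwp'.
Captured: group 1 = 'iwp'.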